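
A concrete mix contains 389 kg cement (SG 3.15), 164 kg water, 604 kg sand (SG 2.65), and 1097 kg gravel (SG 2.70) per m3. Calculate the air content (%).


Vol cement = 389 / (3.15 * 1000) = 0.123492 m3
Vol water = 164 / 1000 = 0.164 m3
Vol sand = 604 / (2.65 * 1000) = 0.227925 m3
Vol gravel = 1097 / (2.70 * 1000) = 0.406296 m3
Total solid + water volume = 0.921713 m3
Air = (1 - 0.921713) * 100 = 7.83%

7.83


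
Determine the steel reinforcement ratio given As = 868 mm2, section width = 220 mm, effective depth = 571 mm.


rho = As / (b * d)
= 868 / (220 * 571)
= 0.0069

0.0069


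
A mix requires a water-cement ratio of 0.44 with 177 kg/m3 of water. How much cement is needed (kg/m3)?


Cement = water / (w/c)
= 177 / 0.44
= 402.3 kg/m3

402.3


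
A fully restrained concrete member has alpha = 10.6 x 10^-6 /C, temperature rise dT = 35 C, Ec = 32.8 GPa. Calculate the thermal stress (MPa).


sigma = alpha * dT * Ec
= 10.6e-6 * 35 * 32.8 * 1000
= 12.169 MPa

12.169


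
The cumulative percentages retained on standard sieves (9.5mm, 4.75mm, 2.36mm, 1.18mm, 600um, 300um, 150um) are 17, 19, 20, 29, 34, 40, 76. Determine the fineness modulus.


FM = sum(cumulative % retained) / 100
= 235 / 100
= 2.35

2.35


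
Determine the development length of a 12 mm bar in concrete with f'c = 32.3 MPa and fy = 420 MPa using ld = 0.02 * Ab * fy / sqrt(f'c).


Ab = pi * 12^2 / 4 = 113.097 mm2
ld = 0.02 * 113.097 * 420 / sqrt(32.3)
= 167.2 mm

167.2


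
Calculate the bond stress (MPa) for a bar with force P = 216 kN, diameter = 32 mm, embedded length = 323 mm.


u = P / (pi * db * ld)
= 216 * 1000 / (pi * 32 * 323)
= 6.652 MPa

6.652


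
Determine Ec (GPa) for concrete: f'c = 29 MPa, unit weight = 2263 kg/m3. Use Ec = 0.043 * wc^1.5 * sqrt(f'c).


Ec = 0.043 * 2263^1.5 * sqrt(29) / 1000
= 24.93 GPa

24.93


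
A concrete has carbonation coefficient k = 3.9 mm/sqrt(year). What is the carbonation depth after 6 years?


depth = k * sqrt(t)
= 3.9 * sqrt(6)
= 9.55 mm

9.55


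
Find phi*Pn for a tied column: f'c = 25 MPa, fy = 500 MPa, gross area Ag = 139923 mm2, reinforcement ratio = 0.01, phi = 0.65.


Ast = rho * Ag = 0.01 * 139923 = 1399.23 mm2
phi*Pn = 0.65 * 0.80 * (0.85 * 25 * (139923 - 1399.23) + 500 * 1399.23) / 1000
= 1894.49 kN

1894.49


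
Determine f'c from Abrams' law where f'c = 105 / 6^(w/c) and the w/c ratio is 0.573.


f'c = 105 / 6^0.573
= 105 / 2.792
= 37.61 MPa

37.61


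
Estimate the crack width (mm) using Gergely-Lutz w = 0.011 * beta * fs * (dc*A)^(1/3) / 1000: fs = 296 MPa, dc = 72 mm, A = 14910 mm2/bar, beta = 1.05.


w = 0.011 * beta * fs * (dc * A)^(1/3) / 1000
= 0.011 * 1.05 * 296 * (72 * 14910)^(1/3) / 1000
= 0.35 mm

0.35


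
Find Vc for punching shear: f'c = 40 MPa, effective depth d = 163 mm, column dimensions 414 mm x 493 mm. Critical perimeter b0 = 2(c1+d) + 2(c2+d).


b0 = 2*(414 + 163) + 2*(493 + 163) = 2466 mm
Vc = 0.33 * sqrt(40) * 2466 * 163 / 1000
= 838.93 kN

838.93


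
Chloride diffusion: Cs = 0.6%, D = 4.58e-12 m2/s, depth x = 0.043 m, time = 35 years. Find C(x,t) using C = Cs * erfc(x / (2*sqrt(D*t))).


t_seconds = 35 * 365.25 * 24 * 3600 = 1104516000.0 s
arg = 0.043 / (2 * sqrt(4.58e-12 * 1104516000.0))
= 0.3023
erfc(0.3023) = 0.669
C = 0.6 * 0.669 = 0.4014%

0.4014


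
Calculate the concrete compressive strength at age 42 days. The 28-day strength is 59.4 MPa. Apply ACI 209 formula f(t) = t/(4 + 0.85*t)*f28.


f(42) = 42 / (4 + 0.85 * 42) * 59.4
= 42 / 39.7 * 59.4
= 62.84 MPa

62.84


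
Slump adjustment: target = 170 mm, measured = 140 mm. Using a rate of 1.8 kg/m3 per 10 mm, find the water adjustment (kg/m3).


Difference = 170 - 140 = 30 mm
Water adjustment = 30 * 1.8 / 10 = 5.4 kg/m3

5.4


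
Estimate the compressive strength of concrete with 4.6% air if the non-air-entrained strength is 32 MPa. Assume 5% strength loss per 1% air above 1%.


Strength loss = (4.6 - 1) * 5 = 18.0%
f'c = 32 * (1 - 18.0/100)
= 26.24 MPa

26.24


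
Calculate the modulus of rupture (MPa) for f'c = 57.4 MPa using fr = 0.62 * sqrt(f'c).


fr = 0.62 * sqrt(57.4)
= 4.697 MPa

4.697


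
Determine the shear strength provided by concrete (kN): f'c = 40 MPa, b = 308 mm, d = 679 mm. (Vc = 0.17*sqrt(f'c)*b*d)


Vc = 0.17 * sqrt(40) * 308 * 679 / 1000
= 224.85 kN

224.85


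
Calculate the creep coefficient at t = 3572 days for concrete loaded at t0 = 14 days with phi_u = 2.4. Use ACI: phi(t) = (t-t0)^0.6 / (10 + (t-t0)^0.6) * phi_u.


dt = 3572 - 14 = 3558
phi = 3558^0.6 / (10 + 3558^0.6) * 2.4
= 2.235

2.235


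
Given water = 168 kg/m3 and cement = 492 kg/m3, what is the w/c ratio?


w/c = water / cement
w/c = 168 / 492 = 0.341

0.341


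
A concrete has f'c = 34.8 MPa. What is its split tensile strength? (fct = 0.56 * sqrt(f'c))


fct = 0.56 * sqrt(34.8)
= 0.56 * 5.899
= 3.304 MPa

3.304


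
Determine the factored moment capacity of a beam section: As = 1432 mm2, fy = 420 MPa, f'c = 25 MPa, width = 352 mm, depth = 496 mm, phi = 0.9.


a = As * fy / (0.85 * f'c * b)
= 1432 * 420 / (0.85 * 25 * 352)
= 80.4064 mm
Mn = As * fy * (d - a/2) / 10^6
= 274.1344 kN-m
phi*Mn = 0.9 * 274.1344 = 246.72 kN-m

246.72


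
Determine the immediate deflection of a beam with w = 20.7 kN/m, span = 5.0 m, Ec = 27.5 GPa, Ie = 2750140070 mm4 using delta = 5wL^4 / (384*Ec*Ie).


Convert: L = 5.0 m = 5000 mm, Ec = 27.5 GPa = 27500 MPa
delta = 5 * 20.7 * 5000^4 / (384 * 27500 * 2750140070)
= 2.23 mm

2.23


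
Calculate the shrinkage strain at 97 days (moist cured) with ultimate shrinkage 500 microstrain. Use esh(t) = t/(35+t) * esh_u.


esh(97) = 97 / (35 + 97) * 500
= 97 / 132 * 500
= 367.4 microstrain

367.4


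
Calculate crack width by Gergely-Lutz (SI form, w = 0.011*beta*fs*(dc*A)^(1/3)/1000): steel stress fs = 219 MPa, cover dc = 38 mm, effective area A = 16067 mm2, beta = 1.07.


w = 0.011 * beta * fs * (dc * A)^(1/3) / 1000
= 0.011 * 1.07 * 219 * (38 * 16067)^(1/3) / 1000
= 0.219 mm

0.219


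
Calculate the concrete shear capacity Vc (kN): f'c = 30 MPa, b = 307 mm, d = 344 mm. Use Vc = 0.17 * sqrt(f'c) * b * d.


Vc = 0.17 * sqrt(30) * 307 * 344 / 1000
= 98.33 kN

98.33


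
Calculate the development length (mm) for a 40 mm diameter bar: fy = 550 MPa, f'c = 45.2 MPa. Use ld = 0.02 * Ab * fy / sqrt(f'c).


Ab = pi * 40^2 / 4 = 1256.637 mm2
ld = 0.02 * 1256.637 * 550 / sqrt(45.2)
= 2056.0 mm

2056.0


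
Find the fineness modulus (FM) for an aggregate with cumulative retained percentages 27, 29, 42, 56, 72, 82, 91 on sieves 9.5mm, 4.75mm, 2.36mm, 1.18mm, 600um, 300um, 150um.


FM = sum(cumulative % retained) / 100
= 399 / 100
= 3.99

3.99


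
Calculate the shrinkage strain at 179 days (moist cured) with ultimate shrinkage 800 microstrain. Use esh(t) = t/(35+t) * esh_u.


esh(179) = 179 / (35 + 179) * 800
= 179 / 214 * 800
= 669.2 microstrain

669.2


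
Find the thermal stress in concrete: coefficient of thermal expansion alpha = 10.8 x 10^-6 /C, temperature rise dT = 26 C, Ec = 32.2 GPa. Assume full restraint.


sigma = alpha * dT * Ec
= 10.8e-6 * 26 * 32.2 * 1000
= 9.042 MPa

9.042


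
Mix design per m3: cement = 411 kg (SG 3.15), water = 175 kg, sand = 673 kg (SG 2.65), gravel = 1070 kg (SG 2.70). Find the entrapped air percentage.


Vol cement = 411 / (3.15 * 1000) = 0.130476 m3
Vol water = 175 / 1000 = 0.175 m3
Vol sand = 673 / (2.65 * 1000) = 0.253962 m3
Vol gravel = 1070 / (2.70 * 1000) = 0.396296 m3
Total solid + water volume = 0.955735 m3
Air = (1 - 0.955735) * 100 = 4.43%

4.43


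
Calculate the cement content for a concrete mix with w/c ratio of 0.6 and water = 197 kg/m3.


Cement = water / (w/c)
= 197 / 0.6
= 328.3 kg/m3

328.3


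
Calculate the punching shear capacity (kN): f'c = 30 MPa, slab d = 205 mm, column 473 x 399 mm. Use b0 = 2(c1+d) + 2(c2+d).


b0 = 2*(473 + 205) + 2*(399 + 205) = 2564 mm
Vc = 0.33 * sqrt(30) * 2564 * 205 / 1000
= 950.05 kN

950.05


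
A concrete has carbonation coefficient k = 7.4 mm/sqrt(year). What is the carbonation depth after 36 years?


depth = k * sqrt(t)
= 7.4 * sqrt(36)
= 44.4 mm

44.4


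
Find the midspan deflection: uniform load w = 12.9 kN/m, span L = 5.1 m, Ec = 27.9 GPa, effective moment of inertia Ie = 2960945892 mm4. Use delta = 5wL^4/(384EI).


Convert: L = 5.1 m = 5100 mm, Ec = 27.9 GPa = 27900 MPa
delta = 5 * 12.9 * 5100^4 / (384 * 27900 * 2960945892)
= 1.38 mm

1.38


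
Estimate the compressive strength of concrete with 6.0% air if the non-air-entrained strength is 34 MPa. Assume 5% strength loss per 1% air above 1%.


Strength loss = (6.0 - 1) * 5 = 25.0%
f'c = 34 * (1 - 25.0/100)
= 25.5 MPa

25.5


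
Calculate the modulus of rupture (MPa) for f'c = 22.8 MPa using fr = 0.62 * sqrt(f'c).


fr = 0.62 * sqrt(22.8)
= 2.96 MPa

2.96


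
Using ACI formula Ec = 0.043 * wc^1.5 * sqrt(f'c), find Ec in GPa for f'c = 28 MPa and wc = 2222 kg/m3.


Ec = 0.043 * 2222^1.5 * sqrt(28) / 1000
= 23.83 GPa

23.83


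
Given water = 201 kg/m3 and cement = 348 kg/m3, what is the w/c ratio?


w/c = water / cement
w/c = 201 / 348 = 0.578

0.578


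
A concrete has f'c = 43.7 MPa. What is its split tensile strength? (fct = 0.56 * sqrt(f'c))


fct = 0.56 * sqrt(43.7)
= 0.56 * 6.611
= 3.702 MPa

3.702


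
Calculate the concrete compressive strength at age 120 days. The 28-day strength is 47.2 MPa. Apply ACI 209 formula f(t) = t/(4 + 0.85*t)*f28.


f(120) = 120 / (4 + 0.85 * 120) * 47.2
= 120 / 106.0 * 47.2
= 53.43 MPa

53.43


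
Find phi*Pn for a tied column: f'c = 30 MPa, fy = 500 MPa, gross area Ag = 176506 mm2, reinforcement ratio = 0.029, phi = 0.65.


Ast = rho * Ag = 0.029 * 176506 = 5118.674 mm2
phi*Pn = 0.65 * 0.80 * (0.85 * 30 * (176506 - 5118.674) + 500 * 5118.674) / 1000
= 3603.45 kN

3603.45


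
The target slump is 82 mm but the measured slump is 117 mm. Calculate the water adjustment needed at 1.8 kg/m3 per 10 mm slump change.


Difference = 82 - 117 = -35 mm
Water adjustment = -35 * 1.8 / 10 = -6.3 kg/m3

-6.3


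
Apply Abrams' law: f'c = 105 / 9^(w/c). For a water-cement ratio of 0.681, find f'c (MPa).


f'c = 105 / 9^0.681
= 105 / 4.465
= 23.52 MPa

23.52


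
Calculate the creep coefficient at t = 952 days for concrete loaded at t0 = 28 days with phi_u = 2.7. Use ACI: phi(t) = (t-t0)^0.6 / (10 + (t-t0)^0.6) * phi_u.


dt = 952 - 28 = 924
phi = 924^0.6 / (10 + 924^0.6) * 2.7
= 2.315

2.315


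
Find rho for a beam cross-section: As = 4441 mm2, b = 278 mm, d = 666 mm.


rho = As / (b * d)
= 4441 / (278 * 666)
= 0.024

0.024


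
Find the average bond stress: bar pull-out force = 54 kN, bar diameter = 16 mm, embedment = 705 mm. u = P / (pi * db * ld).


u = P / (pi * db * ld)
= 54 * 1000 / (pi * 16 * 705)
= 1.524 MPa

1.524


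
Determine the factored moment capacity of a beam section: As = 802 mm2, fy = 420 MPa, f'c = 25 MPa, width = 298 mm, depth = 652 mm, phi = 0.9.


a = As * fy / (0.85 * f'c * b)
= 802 * 420 / (0.85 * 25 * 298)
= 53.1923 mm
Mn = As * fy * (d - a/2) / 10^6
= 210.661 kN-m
phi*Mn = 0.9 * 210.661 = 189.59 kN-m

189.59


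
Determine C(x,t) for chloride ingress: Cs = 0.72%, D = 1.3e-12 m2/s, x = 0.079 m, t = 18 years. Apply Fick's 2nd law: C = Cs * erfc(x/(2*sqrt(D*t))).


t_seconds = 18 * 365.25 * 24 * 3600 = 568036800.0 s
arg = 0.079 / (2 * sqrt(1.3e-12 * 568036800.0))
= 1.4536
erfc(1.4536) = 0.0398
C = 0.72 * 0.0398 = 0.0287%

0.0287


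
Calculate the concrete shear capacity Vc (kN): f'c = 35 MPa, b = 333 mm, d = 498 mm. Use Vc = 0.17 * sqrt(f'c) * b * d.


Vc = 0.17 * sqrt(35) * 333 * 498 / 1000
= 166.78 kN

166.78


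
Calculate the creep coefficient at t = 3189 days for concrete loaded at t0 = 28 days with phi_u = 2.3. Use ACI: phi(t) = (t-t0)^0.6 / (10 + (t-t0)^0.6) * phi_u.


dt = 3189 - 28 = 3161
phi = 3161^0.6 / (10 + 3161^0.6) * 2.3
= 2.131

2.131


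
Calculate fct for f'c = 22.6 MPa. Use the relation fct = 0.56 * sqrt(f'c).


fct = 0.56 * sqrt(22.6)
= 0.56 * 4.754
= 2.662 MPa

2.662


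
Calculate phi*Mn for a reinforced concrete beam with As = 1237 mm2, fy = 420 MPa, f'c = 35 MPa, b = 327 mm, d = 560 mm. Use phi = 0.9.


a = As * fy / (0.85 * f'c * b)
= 1237 * 420 / (0.85 * 35 * 327)
= 53.4053 mm
Mn = As * fy * (d - a/2) / 10^6
= 277.0693 kN-m
phi*Mn = 0.9 * 277.0693 = 249.36 kN-m

249.36


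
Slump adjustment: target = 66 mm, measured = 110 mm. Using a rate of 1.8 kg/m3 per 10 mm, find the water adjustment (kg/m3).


Difference = 66 - 110 = -44 mm
Water adjustment = -44 * 1.8 / 10 = -7.9 kg/m3

-7.9


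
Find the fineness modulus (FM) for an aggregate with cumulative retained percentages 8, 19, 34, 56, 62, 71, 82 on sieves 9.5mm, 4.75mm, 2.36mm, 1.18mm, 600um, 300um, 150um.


FM = sum(cumulative % retained) / 100
= 332 / 100
= 3.32

3.32


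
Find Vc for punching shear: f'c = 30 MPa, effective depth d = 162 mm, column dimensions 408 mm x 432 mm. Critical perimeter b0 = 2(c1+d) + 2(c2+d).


b0 = 2*(408 + 162) + 2*(432 + 162) = 2328 mm
Vc = 0.33 * sqrt(30) * 2328 * 162 / 1000
= 681.67 kN

681.67


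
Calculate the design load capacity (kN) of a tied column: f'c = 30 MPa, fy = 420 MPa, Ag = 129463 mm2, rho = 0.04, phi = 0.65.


Ast = rho * Ag = 0.04 * 129463 = 5178.52 mm2
phi*Pn = 0.65 * 0.80 * (0.85 * 30 * (129463 - 5178.52) + 420 * 5178.52) / 1000
= 2779.0 kN

2779.0


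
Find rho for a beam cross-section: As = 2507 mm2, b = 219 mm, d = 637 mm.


rho = As / (b * d)
= 2507 / (219 * 637)
= 0.018

0.018


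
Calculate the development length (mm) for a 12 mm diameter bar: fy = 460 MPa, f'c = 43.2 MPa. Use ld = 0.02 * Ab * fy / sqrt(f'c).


Ab = pi * 12^2 / 4 = 113.097 mm2
ld = 0.02 * 113.097 * 460 / sqrt(43.2)
= 158.3 mm

158.3


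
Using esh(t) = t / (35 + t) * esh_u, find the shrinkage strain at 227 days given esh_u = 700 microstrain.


esh(227) = 227 / (35 + 227) * 700
= 227 / 262 * 700
= 606.5 microstrain

606.5


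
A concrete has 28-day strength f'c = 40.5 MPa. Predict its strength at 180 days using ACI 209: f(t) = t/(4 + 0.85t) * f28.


f(180) = 180 / (4 + 0.85 * 180) * 40.5
= 180 / 157.0 * 40.5
= 46.43 MPa

46.43


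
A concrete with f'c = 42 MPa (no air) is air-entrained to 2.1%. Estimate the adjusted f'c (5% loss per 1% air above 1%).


Strength loss = (2.1 - 1) * 5 = 5.5%
f'c = 42 * (1 - 5.5/100)
= 39.69 MPa

39.69


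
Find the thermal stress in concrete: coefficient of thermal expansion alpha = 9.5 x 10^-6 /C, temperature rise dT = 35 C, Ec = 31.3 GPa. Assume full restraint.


sigma = alpha * dT * Ec
= 9.5e-6 * 35 * 31.3 * 1000
= 10.407 MPa

10.407


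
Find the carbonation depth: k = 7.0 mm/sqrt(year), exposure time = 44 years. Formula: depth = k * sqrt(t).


depth = k * sqrt(t)
= 7.0 * sqrt(44)
= 46.43 mm

46.43


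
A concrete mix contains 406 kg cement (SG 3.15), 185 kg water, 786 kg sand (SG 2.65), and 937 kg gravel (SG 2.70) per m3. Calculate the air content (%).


Vol cement = 406 / (3.15 * 1000) = 0.128889 m3
Vol water = 185 / 1000 = 0.185 m3
Vol sand = 786 / (2.65 * 1000) = 0.296604 m3
Vol gravel = 937 / (2.70 * 1000) = 0.347037 m3
Total solid + water volume = 0.95753 m3
Air = (1 - 0.95753) * 100 = 4.25%

4.25


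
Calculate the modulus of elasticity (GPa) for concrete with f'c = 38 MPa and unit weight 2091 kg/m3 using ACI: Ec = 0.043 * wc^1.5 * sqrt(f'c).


Ec = 0.043 * 2091^1.5 * sqrt(38) / 1000
= 25.34 GPa

25.34


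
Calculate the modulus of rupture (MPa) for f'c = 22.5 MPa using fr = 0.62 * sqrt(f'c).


fr = 0.62 * sqrt(22.5)
= 2.941 MPa

2.941


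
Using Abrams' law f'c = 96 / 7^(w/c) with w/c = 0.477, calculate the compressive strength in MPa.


f'c = 96 / 7^0.477
= 96 / 2.53
= 37.95 MPa

37.95


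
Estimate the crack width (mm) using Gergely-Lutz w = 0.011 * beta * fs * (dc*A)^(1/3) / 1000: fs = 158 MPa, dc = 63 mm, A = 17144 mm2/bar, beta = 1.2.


w = 0.011 * beta * fs * (dc * A)^(1/3) / 1000
= 0.011 * 1.2 * 158 * (63 * 17144)^(1/3) / 1000
= 0.214 mm

0.214


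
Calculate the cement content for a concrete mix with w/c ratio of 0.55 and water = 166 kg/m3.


Cement = water / (w/c)
= 166 / 0.55
= 301.8 kg/m3

301.8


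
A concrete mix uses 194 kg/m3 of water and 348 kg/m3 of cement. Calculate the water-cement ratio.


w/c = water / cement
w/c = 194 / 348 = 0.557

0.557


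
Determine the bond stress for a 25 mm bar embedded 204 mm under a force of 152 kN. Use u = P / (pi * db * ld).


u = P / (pi * db * ld)
= 152 * 1000 / (pi * 25 * 204)
= 9.487 MPa

9.487


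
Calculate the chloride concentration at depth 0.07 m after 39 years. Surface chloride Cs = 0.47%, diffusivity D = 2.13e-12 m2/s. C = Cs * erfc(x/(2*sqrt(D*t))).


t_seconds = 39 * 365.25 * 24 * 3600 = 1230746400.0 s
arg = 0.07 / (2 * sqrt(2.13e-12 * 1230746400.0))
= 0.6836
erfc(0.6836) = 0.3337
C = 0.47 * 0.3337 = 0.1568%

0.1568


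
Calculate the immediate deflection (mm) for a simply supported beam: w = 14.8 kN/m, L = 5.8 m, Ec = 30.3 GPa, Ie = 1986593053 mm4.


Convert: L = 5.8 m = 5800 mm, Ec = 30.3 GPa = 30300 MPa
delta = 5 * 14.8 * 5800^4 / (384 * 30300 * 1986593053)
= 3.62 mm

3.62


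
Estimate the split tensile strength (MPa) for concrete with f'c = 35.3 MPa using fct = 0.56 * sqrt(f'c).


fct = 0.56 * sqrt(35.3)
= 0.56 * 5.941
= 3.327 MPa

3.327


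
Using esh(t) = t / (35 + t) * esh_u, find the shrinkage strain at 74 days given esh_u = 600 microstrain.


esh(74) = 74 / (35 + 74) * 600
= 74 / 109 * 600
= 407.3 microstrain

407.3


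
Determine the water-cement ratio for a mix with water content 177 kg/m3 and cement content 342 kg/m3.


w/c = water / cement
w/c = 177 / 342 = 0.518

0.518


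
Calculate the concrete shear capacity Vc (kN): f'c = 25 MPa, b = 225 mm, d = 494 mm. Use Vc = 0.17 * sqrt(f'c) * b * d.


Vc = 0.17 * sqrt(25) * 225 * 494 / 1000
= 94.48 kN

94.48


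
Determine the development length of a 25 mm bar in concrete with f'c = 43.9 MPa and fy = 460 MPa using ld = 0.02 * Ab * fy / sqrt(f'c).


Ab = pi * 25^2 / 4 = 490.874 mm2
ld = 0.02 * 490.874 * 460 / sqrt(43.9)
= 681.6 mm

681.6


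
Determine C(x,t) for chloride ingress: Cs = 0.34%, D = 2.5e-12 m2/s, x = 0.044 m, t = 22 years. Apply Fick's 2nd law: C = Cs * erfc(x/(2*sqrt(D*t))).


t_seconds = 22 * 365.25 * 24 * 3600 = 694267200.0 s
arg = 0.044 / (2 * sqrt(2.5e-12 * 694267200.0))
= 0.5281
erfc(0.5281) = 0.4552
C = 0.34 * 0.4552 = 0.1548%

0.1548


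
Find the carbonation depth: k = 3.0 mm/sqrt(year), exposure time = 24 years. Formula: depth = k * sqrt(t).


depth = k * sqrt(t)
= 3.0 * sqrt(24)
= 14.7 mm

14.7


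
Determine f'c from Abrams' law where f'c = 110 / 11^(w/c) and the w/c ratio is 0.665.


f'c = 110 / 11^0.665
= 110 / 4.926
= 22.33 MPa

22.33


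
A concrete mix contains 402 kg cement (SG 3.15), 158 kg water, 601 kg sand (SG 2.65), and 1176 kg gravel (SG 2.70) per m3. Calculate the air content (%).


Vol cement = 402 / (3.15 * 1000) = 0.127619 m3
Vol water = 158 / 1000 = 0.158 m3
Vol sand = 601 / (2.65 * 1000) = 0.226792 m3
Vol gravel = 1176 / (2.70 * 1000) = 0.435556 m3
Total solid + water volume = 0.947967 m3
Air = (1 - 0.947967) * 100 = 5.2%

5.2


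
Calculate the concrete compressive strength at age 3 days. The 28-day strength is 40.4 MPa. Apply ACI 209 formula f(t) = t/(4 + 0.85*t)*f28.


f(3) = 3 / (4 + 0.85 * 3) * 40.4
= 3 / 6.55 * 40.4
= 18.5 MPa

18.5


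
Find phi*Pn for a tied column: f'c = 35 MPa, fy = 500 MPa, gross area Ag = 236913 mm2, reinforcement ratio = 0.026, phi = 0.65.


Ast = rho * Ag = 0.026 * 236913 = 6159.738 mm2
phi*Pn = 0.65 * 0.80 * (0.85 * 35 * (236913 - 6159.738) + 500 * 6159.738) / 1000
= 5171.28 kN

5171.28


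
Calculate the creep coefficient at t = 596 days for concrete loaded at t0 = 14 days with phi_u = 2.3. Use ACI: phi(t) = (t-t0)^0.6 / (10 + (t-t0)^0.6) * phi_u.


dt = 596 - 14 = 582
phi = 582^0.6 / (10 + 582^0.6) * 2.3
= 1.886

1.886


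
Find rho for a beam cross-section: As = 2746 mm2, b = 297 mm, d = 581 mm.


rho = As / (b * d)
= 2746 / (297 * 581)
= 0.0159

0.0159


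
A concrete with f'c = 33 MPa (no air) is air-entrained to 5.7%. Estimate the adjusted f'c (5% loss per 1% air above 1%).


Strength loss = (5.7 - 1) * 5 = 23.5%
f'c = 33 * (1 - 23.5/100)
= 25.25 MPa

25.25


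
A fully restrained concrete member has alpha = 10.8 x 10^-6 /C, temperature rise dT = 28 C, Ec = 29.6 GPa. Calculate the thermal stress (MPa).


sigma = alpha * dT * Ec
= 10.8e-6 * 28 * 29.6 * 1000
= 8.951 MPa

8.951


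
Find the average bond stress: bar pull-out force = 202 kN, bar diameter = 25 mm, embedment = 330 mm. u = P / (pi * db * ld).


u = P / (pi * db * ld)
= 202 * 1000 / (pi * 25 * 330)
= 7.794 MPa

7.794


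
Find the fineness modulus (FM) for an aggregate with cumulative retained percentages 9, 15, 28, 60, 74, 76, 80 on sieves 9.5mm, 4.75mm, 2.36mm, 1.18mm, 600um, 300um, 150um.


FM = sum(cumulative % retained) / 100
= 342 / 100
= 3.42

3.42


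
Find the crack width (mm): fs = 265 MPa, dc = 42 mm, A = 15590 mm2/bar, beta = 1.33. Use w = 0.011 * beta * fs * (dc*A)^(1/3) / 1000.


w = 0.011 * beta * fs * (dc * A)^(1/3) / 1000
= 0.011 * 1.33 * 265 * (42 * 15590)^(1/3) / 1000
= 0.337 mm

0.337


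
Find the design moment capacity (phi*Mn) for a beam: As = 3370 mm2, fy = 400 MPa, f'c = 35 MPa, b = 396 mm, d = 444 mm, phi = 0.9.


a = As * fy / (0.85 * f'c * b)
= 3370 * 400 / (0.85 * 35 * 396)
= 114.4215 mm
Mn = As * fy * (d - a/2) / 10^6
= 521.3919 kN-m
phi*Mn = 0.9 * 521.3919 = 469.25 kN-m

469.25


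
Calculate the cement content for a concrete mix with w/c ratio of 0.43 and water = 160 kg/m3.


Cement = water / (w/c)
= 160 / 0.43
= 372.1 kg/m3

372.1


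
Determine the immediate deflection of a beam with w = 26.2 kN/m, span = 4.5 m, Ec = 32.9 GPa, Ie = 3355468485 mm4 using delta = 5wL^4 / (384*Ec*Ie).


Convert: L = 4.5 m = 4500 mm, Ec = 32.9 GPa = 32900 MPa
delta = 5 * 26.2 * 4500^4 / (384 * 32900 * 3355468485)
= 1.27 mm

1.27


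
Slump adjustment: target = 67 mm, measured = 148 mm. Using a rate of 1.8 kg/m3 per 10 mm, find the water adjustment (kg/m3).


Difference = 67 - 148 = -81 mm
Water adjustment = -81 * 1.8 / 10 = -14.6 kg/m3

-14.6


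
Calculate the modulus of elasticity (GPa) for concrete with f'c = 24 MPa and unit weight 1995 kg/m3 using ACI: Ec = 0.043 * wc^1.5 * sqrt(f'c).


Ec = 0.043 * 1995^1.5 * sqrt(24) / 1000
= 18.77 GPa

18.77


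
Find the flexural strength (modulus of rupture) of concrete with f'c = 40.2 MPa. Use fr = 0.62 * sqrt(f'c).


fr = 0.62 * sqrt(40.2)
= 3.931 MPa

3.931


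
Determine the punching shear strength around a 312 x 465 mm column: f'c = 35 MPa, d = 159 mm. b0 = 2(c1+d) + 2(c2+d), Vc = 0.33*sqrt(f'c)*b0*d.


b0 = 2*(312 + 159) + 2*(465 + 159) = 2190 mm
Vc = 0.33 * sqrt(35) * 2190 * 159 / 1000
= 679.81 kN

679.81


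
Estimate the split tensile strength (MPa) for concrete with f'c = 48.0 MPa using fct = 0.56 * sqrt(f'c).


fct = 0.56 * sqrt(48.0)
= 0.56 * 6.928
= 3.88 MPa

3.88


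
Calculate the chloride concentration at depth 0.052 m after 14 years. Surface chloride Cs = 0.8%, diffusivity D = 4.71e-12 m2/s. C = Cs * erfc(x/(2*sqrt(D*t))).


t_seconds = 14 * 365.25 * 24 * 3600 = 441806400.0 s
arg = 0.052 / (2 * sqrt(4.71e-12 * 441806400.0))
= 0.57
erfc(0.57) = 0.4202
C = 0.8 * 0.4202 = 0.3362%

0.3362


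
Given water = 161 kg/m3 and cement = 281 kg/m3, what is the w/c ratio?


w/c = water / cement
w/c = 161 / 281 = 0.573

0.573


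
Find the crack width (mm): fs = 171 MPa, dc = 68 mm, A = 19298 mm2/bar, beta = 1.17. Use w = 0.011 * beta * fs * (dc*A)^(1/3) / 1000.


w = 0.011 * beta * fs * (dc * A)^(1/3) / 1000
= 0.011 * 1.17 * 171 * (68 * 19298)^(1/3) / 1000
= 0.241 mm

0.241


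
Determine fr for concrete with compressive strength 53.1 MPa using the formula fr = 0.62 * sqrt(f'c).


fr = 0.62 * sqrt(53.1)
= 4.518 MPa

4.518


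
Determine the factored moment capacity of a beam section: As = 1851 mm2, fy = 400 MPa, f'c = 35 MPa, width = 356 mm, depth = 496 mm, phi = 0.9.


a = As * fy / (0.85 * f'c * b)
= 1851 * 400 / (0.85 * 35 * 356)
= 69.9084 mm
Mn = As * fy * (d - a/2) / 10^6
= 341.3583 kN-m
phi*Mn = 0.9 * 341.3583 = 307.22 kN-m

307.22


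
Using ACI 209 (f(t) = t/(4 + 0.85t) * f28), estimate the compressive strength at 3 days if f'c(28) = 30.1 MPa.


f(3) = 3 / (4 + 0.85 * 3) * 30.1
= 3 / 6.55 * 30.1
= 13.79 MPa

13.79


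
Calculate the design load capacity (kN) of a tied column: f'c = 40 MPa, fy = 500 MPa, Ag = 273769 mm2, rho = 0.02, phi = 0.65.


Ast = rho * Ag = 0.02 * 273769 = 5475.38 mm2
phi*Pn = 0.65 * 0.80 * (0.85 * 40 * (273769 - 5475.38) + 500 * 5475.38) / 1000
= 6167.03 kN

6167.03


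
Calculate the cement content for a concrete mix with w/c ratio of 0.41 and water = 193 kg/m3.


Cement = water / (w/c)
= 193 / 0.41
= 470.7 kg/m3

470.7


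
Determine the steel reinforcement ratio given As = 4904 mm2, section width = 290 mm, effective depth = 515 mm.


rho = As / (b * d)
= 4904 / (290 * 515)
= 0.0328

0.0328


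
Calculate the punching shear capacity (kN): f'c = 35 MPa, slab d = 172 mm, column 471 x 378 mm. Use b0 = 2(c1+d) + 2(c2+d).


b0 = 2*(471 + 172) + 2*(378 + 172) = 2386 mm
Vc = 0.33 * sqrt(35) * 2386 * 172 / 1000
= 801.21 kN

801.21


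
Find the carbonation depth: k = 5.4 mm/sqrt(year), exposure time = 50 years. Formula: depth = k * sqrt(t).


depth = k * sqrt(t)
= 5.4 * sqrt(50)
= 38.18 mm

38.18


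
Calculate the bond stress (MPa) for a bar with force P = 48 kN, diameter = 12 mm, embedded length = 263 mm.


u = P / (pi * db * ld)
= 48 * 1000 / (pi * 12 * 263)
= 4.841 MPa

4.841


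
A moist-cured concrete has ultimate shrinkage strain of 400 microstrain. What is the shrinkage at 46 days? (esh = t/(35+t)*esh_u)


esh(46) = 46 / (35 + 46) * 400
= 46 / 81 * 400
= 227.2 microstrain

227.2


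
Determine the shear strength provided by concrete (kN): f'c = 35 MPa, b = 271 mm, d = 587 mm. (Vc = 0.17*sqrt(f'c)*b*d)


Vc = 0.17 * sqrt(35) * 271 * 587 / 1000
= 159.99 kN

159.99


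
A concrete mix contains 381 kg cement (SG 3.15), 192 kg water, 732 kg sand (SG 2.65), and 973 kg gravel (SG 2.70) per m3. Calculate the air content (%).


Vol cement = 381 / (3.15 * 1000) = 0.120952 m3
Vol water = 192 / 1000 = 0.192 m3
Vol sand = 732 / (2.65 * 1000) = 0.276226 m3
Vol gravel = 973 / (2.70 * 1000) = 0.36037 m3
Total solid + water volume = 0.949549 m3
Air = (1 - 0.949549) * 100 = 5.05%

5.05


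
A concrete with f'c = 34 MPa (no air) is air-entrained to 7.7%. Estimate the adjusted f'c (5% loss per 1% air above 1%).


Strength loss = (7.7 - 1) * 5 = 33.5%
f'c = 34 * (1 - 33.5/100)
= 22.61 MPa

22.61


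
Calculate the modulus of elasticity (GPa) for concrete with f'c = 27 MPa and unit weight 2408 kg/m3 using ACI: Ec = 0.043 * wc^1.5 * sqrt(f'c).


Ec = 0.043 * 2408^1.5 * sqrt(27) / 1000
= 26.4 GPa

26.4


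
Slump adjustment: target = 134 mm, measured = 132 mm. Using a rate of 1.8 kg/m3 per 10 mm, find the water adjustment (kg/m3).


Difference = 134 - 132 = 2 mm
Water adjustment = 2 * 1.8 / 10 = 0.4 kg/m3

0.4


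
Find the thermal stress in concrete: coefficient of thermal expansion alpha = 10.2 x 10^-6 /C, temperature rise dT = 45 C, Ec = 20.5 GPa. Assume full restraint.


sigma = alpha * dT * Ec
= 10.2e-6 * 45 * 20.5 * 1000
= 9.409 MPa

9.409


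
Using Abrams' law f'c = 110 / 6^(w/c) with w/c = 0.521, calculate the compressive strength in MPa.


f'c = 110 / 6^0.521
= 110 / 2.543
= 43.25 MPa

43.25


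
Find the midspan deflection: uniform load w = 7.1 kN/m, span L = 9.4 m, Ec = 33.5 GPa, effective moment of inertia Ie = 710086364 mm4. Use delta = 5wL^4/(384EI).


Convert: L = 9.4 m = 9400 mm, Ec = 33.5 GPa = 33500 MPa
delta = 5 * 7.1 * 9400^4 / (384 * 33500 * 710086364)
= 30.34 mm

30.34


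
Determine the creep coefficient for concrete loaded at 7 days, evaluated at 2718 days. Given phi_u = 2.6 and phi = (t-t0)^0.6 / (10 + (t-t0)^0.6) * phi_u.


dt = 2718 - 7 = 2711
phi = 2711^0.6 / (10 + 2711^0.6) * 2.6
= 2.392

2.392


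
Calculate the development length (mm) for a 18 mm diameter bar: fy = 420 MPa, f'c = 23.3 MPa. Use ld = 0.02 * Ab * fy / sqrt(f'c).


Ab = pi * 18^2 / 4 = 254.469 mm2
ld = 0.02 * 254.469 * 420 / sqrt(23.3)
= 442.8 mm

442.8


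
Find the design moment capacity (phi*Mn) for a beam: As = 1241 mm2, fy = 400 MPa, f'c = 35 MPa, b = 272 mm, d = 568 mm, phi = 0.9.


a = As * fy / (0.85 * f'c * b)
= 1241 * 400 / (0.85 * 35 * 272)
= 61.3445 mm
Mn = As * fy * (d - a/2) / 10^6
= 266.7295 kN-m
phi*Mn = 0.9 * 266.7295 = 240.06 kN-m

240.06


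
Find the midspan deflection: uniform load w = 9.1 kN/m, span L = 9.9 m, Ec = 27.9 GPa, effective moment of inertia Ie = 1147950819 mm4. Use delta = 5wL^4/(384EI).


Convert: L = 9.9 m = 9900 mm, Ec = 27.9 GPa = 27900 MPa
delta = 5 * 9.1 * 9900^4 / (384 * 27900 * 1147950819)
= 35.54 mm

35.54


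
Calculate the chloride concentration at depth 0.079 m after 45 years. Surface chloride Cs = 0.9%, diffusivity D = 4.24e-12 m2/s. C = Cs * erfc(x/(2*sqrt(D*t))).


t_seconds = 45 * 365.25 * 24 * 3600 = 1420092000.0 s
arg = 0.079 / (2 * sqrt(4.24e-12 * 1420092000.0))
= 0.509
erfc(0.509) = 0.4716
C = 0.9 * 0.4716 = 0.4244%

0.4244


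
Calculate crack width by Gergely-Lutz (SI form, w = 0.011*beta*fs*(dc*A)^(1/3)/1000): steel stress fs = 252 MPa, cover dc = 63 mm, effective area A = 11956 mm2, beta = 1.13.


w = 0.011 * beta * fs * (dc * A)^(1/3) / 1000
= 0.011 * 1.13 * 252 * (63 * 11956)^(1/3) / 1000
= 0.285 mm

0.285


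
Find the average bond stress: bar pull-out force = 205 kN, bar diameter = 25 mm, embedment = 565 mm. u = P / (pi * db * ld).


u = P / (pi * db * ld)
= 205 * 1000 / (pi * 25 * 565)
= 4.62 MPa

4.62


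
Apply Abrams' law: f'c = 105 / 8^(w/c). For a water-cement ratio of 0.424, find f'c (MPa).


f'c = 105 / 8^0.424
= 105 / 2.415
= 43.48 MPa

43.48


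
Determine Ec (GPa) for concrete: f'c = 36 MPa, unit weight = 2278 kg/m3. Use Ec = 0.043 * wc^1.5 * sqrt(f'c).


Ec = 0.043 * 2278^1.5 * sqrt(36) / 1000
= 28.05 GPa

28.05


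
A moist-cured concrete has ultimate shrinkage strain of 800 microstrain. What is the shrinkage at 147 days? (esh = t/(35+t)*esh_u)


esh(147) = 147 / (35 + 147) * 800
= 147 / 182 * 800
= 646.2 microstrain

646.2


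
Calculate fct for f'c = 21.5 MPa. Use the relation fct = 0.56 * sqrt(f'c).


fct = 0.56 * sqrt(21.5)
= 0.56 * 4.637
= 2.597 MPa

2.597


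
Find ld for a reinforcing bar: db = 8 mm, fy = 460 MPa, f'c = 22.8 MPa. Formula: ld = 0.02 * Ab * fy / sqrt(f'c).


Ab = pi * 8^2 / 4 = 50.265 mm2
ld = 0.02 * 50.265 * 460 / sqrt(22.8)
= 96.8 mm

96.8


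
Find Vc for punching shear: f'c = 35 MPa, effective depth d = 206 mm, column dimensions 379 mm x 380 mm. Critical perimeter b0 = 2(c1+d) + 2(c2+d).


b0 = 2*(379 + 206) + 2*(380 + 206) = 2342 mm
Vc = 0.33 * sqrt(35) * 2342 * 206 / 1000
= 941.89 kN

941.89


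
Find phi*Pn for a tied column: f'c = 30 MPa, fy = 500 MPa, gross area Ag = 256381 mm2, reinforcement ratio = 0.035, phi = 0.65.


Ast = rho * Ag = 0.035 * 256381 = 8973.335 mm2
phi*Pn = 0.65 * 0.80 * (0.85 * 30 * (256381 - 8973.335) + 500 * 8973.335) / 1000
= 5613.69 kN

5613.69


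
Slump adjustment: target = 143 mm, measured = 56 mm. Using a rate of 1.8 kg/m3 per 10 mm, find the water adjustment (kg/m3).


Difference = 143 - 56 = 87 mm
Water adjustment = 87 * 1.8 / 10 = 15.7 kg/m3

15.7


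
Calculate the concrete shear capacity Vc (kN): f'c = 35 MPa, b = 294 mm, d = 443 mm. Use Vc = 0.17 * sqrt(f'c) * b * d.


Vc = 0.17 * sqrt(35) * 294 * 443 / 1000
= 130.99 kN

130.99


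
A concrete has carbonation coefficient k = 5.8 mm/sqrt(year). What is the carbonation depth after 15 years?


depth = k * sqrt(t)
= 5.8 * sqrt(15)
= 22.46 mm

22.46


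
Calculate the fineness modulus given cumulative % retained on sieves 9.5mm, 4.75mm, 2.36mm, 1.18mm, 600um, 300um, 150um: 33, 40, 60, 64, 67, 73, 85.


FM = sum(cumulative % retained) / 100
= 422 / 100
= 4.22

4.22


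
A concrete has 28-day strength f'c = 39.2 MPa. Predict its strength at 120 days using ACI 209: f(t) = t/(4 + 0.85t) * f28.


f(120) = 120 / (4 + 0.85 * 120) * 39.2
= 120 / 106.0 * 39.2
= 44.38 MPa

44.38


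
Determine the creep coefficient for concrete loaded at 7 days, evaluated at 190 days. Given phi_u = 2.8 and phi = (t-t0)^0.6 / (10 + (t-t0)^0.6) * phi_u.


dt = 190 - 7 = 183
phi = 183^0.6 / (10 + 183^0.6) * 2.8
= 1.946

1.946


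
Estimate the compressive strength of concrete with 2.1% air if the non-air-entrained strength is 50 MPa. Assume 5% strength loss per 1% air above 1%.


Strength loss = (2.1 - 1) * 5 = 5.5%
f'c = 50 * (1 - 5.5/100)
= 47.25 MPa

47.25


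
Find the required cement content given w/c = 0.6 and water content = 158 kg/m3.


Cement = water / (w/c)
= 158 / 0.6
= 263.3 kg/m3

263.3


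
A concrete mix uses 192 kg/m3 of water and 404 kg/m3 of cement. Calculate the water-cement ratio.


w/c = water / cement
w/c = 192 / 404 = 0.475

0.475


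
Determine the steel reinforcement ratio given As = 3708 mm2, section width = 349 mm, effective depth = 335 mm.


rho = As / (b * d)
= 3708 / (349 * 335)
= 0.0317

0.0317


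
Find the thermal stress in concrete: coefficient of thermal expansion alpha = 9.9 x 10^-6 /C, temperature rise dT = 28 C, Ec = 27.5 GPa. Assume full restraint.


sigma = alpha * dT * Ec
= 9.9e-6 * 28 * 27.5 * 1000
= 7.623 MPa

7.623


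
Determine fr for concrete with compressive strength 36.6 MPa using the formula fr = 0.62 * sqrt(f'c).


fr = 0.62 * sqrt(36.6)
= 3.751 MPa

3.751


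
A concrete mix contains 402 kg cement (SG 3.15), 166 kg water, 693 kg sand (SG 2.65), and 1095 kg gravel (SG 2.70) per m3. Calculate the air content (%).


Vol cement = 402 / (3.15 * 1000) = 0.127619 m3
Vol water = 166 / 1000 = 0.166 m3
Vol sand = 693 / (2.65 * 1000) = 0.261509 m3
Vol gravel = 1095 / (2.70 * 1000) = 0.405556 m3
Total solid + water volume = 0.960684 m3
Air = (1 - 0.960684) * 100 = 3.93%

3.93


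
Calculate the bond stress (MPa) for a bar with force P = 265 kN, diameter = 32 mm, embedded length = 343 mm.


u = P / (pi * db * ld)
= 265 * 1000 / (pi * 32 * 343)
= 7.685 MPa

7.685


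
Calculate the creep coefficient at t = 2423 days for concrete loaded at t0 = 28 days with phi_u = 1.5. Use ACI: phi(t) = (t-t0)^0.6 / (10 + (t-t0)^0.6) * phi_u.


dt = 2423 - 28 = 2395
phi = 2395^0.6 / (10 + 2395^0.6) * 1.5
= 1.371

1.371


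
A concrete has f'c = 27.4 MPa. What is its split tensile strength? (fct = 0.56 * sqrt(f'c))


fct = 0.56 * sqrt(27.4)
= 0.56 * 5.235
= 2.931 MPa

2.931


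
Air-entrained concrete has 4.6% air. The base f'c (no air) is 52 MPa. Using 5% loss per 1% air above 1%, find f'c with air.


Strength loss = (4.6 - 1) * 5 = 18.0%
f'c = 52 * (1 - 18.0/100)
= 42.64 MPa

42.64


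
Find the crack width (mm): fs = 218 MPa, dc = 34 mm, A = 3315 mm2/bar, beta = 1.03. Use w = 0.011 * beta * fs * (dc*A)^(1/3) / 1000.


w = 0.011 * beta * fs * (dc * A)^(1/3) / 1000
= 0.011 * 1.03 * 218 * (34 * 3315)^(1/3) / 1000
= 0.119 mm

0.119


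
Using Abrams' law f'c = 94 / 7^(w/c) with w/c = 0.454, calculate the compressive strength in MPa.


f'c = 94 / 7^0.454
= 94 / 2.419
= 38.86 MPa

38.86


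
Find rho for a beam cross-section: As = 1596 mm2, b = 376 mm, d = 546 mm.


rho = As / (b * d)
= 1596 / (376 * 546)
= 0.0078

0.0078


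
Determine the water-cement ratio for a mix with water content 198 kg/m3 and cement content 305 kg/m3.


w/c = water / cement
w/c = 198 / 305 = 0.649

0.649


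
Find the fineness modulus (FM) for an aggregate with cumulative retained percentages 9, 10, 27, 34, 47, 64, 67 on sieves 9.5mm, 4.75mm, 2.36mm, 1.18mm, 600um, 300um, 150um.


FM = sum(cumulative % retained) / 100
= 258 / 100
= 2.58

2.58


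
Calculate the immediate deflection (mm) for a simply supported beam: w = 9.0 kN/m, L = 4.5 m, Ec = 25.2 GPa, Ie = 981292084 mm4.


Convert: L = 4.5 m = 4500 mm, Ec = 25.2 GPa = 25200 MPa
delta = 5 * 9.0 * 4500^4 / (384 * 25200 * 981292084)
= 1.94 mm

1.94


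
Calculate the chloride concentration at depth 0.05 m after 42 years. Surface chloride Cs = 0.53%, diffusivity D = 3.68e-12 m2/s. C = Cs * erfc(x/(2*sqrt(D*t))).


t_seconds = 42 * 365.25 * 24 * 3600 = 1325419200.0 s
arg = 0.05 / (2 * sqrt(3.68e-12 * 1325419200.0))
= 0.358
erfc(0.358) = 0.6127
C = 0.53 * 0.6127 = 0.3247%

0.3247


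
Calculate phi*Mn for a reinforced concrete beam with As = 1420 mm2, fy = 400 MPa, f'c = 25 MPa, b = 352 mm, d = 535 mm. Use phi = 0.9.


a = As * fy / (0.85 * f'c * b)
= 1420 * 400 / (0.85 * 25 * 352)
= 75.9358 mm
Mn = As * fy * (d - a/2) / 10^6
= 282.3142 kN-m
phi*Mn = 0.9 * 282.3142 = 254.08 kN-m

254.08


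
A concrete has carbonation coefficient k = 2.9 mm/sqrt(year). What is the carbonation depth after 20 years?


depth = k * sqrt(t)
= 2.9 * sqrt(20)
= 12.97 mm

12.97


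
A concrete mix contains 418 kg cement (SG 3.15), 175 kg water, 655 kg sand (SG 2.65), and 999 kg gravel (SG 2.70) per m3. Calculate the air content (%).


Vol cement = 418 / (3.15 * 1000) = 0.132698 m3
Vol water = 175 / 1000 = 0.175 m3
Vol sand = 655 / (2.65 * 1000) = 0.24717 m3
Vol gravel = 999 / (2.70 * 1000) = 0.37 m3
Total solid + water volume = 0.924868 m3
Air = (1 - 0.924868) * 100 = 7.51%

7.51


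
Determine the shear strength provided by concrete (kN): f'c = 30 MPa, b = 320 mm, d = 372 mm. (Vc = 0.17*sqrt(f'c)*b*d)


Vc = 0.17 * sqrt(30) * 320 * 372 / 1000
= 110.84 kN

110.84


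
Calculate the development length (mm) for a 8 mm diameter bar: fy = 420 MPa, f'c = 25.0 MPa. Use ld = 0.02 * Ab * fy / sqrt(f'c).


Ab = pi * 8^2 / 4 = 50.265 mm2
ld = 0.02 * 50.265 * 420 / sqrt(25.0)
= 84.4 mm

84.4


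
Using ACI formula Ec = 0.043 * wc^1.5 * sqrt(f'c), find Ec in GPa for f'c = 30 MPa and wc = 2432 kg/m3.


Ec = 0.043 * 2432^1.5 * sqrt(30) / 1000
= 28.25 GPa

28.25


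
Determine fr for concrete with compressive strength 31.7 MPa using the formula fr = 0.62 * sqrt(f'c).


fr = 0.62 * sqrt(31.7)
= 3.491 MPa

3.491


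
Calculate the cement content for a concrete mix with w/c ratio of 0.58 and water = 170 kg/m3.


Cement = water / (w/c)
= 170 / 0.58
= 293.1 kg/m3

293.1


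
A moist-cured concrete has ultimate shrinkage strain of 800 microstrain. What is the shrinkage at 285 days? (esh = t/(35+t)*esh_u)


esh(285) = 285 / (35 + 285) * 800
= 285 / 320 * 800
= 712.5 microstrain

712.5


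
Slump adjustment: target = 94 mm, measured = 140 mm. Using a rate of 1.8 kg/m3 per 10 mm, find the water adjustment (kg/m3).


Difference = 94 - 140 = -46 mm
Water adjustment = -46 * 1.8 / 10 = -8.3 kg/m3

-8.3


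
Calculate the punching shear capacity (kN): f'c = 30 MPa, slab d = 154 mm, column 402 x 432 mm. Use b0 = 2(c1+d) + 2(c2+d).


b0 = 2*(402 + 154) + 2*(432 + 154) = 2284 mm
Vc = 0.33 * sqrt(30) * 2284 * 154 / 1000
= 635.76 kN

635.76


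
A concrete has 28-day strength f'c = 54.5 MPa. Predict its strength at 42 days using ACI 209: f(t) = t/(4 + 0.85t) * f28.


f(42) = 42 / (4 + 0.85 * 42) * 54.5
= 42 / 39.7 * 54.5
= 57.66 MPa

57.66


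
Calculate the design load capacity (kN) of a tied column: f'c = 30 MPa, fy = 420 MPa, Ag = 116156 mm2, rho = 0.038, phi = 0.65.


Ast = rho * Ag = 0.038 * 116156 = 4413.928 mm2
phi*Pn = 0.65 * 0.80 * (0.85 * 30 * (116156 - 4413.928) + 420 * 4413.928) / 1000
= 2445.7 kN

2445.7


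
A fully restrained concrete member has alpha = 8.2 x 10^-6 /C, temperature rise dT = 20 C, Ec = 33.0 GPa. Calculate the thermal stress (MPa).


sigma = alpha * dT * Ec
= 8.2e-6 * 20 * 33.0 * 1000
= 5.412 MPa

5.412
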